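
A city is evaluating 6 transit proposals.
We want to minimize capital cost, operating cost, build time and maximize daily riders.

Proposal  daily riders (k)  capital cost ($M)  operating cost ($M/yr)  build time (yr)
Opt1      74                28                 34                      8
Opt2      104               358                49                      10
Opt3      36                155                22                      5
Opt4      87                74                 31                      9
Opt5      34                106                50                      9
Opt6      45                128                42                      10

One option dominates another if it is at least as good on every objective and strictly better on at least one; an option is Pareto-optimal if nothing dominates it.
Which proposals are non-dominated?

Opt1, Opt2, Opt3, Opt4

Opt1: not dominated (best capital cost).
Opt2: not dominated (best daily riders).
Opt3: not dominated (best operating cost).
Opt4: not dominated.
Opt5: dominated by Opt1 (daily riders 74≥34, capital cost 28≤106, operating cost 34≤50, build time 8≤9).
Opt6: dominated by Opt1 (daily riders 74≥45, capital cost 28≤128, operating cost 34≤42, build time 8≤10).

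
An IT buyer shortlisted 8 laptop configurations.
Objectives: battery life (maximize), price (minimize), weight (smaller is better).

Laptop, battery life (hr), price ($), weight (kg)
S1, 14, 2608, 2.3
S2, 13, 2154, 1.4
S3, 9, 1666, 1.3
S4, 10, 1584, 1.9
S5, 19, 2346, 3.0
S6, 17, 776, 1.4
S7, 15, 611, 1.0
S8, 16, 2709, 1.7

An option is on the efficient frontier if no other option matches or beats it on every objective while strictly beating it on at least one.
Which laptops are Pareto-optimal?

S5, S6, S7

S1: dominated by S6 (battery life 17≥14, price 776≤2608, weight 1.4≤2.3).
S2: dominated by S6 (battery life 17≥13, price 776≤2154, weight 1.4≤1.4).
S3: dominated by S7 (battery life 15≥9, price 611≤1666, weight 1.0≤1.3).
S4: dominated by S6 (battery life 17≥10, price 776≤1584, weight 1.4≤1.9).
S5: not dominated (best battery life).
S6: not dominated.
S7: not dominated (best price).
S8: dominated by S6 (battery life 17≥16, price 776≤2709, weight 1.4≤1.7).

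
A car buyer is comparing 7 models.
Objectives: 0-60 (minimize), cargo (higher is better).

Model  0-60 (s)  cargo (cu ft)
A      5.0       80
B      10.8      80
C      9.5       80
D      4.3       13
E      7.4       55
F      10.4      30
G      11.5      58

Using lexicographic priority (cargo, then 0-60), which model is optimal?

First maximize cargo: best is 80, kept {A, B, C}.
Then minimize 0-60: best is 5.0, kept {A}.

A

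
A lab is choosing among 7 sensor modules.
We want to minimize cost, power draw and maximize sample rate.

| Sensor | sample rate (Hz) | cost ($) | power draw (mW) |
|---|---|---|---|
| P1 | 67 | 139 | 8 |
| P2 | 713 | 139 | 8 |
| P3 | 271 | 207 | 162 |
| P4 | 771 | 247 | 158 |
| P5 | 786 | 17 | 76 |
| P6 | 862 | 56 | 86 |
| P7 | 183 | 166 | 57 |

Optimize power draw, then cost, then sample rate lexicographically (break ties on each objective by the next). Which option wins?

P2

First minimize power draw: best is 8, kept {P1, P2}.
Then minimize cost: best is 139, kept {P1, P2}.
Then maximize sample rate: best is 713, kept {P2}.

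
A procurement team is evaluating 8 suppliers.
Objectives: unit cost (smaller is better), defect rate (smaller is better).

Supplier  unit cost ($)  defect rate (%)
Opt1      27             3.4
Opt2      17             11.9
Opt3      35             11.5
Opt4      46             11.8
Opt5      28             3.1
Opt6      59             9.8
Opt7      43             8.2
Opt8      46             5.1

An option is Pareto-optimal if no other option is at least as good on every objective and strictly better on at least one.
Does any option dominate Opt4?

Yes

Opt1 vs Opt4: unit cost 27≤46, defect rate 3.4≤11.8 — Opt1 is at least as good on every objective and strictly better on at least one, so Opt1 dominates Opt4.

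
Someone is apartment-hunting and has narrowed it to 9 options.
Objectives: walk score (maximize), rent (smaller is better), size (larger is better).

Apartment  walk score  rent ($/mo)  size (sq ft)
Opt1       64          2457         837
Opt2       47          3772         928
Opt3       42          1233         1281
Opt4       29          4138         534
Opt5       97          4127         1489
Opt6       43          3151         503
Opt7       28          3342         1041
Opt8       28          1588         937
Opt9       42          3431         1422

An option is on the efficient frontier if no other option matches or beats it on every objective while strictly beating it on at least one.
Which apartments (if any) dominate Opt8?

Opt3: walk score 42≥28, rent 1233≤1588, size 1281≥937 — dominates Opt8.
Others (Opt1, Opt2, Opt4, Opt5, Opt6, Opt7, Opt9) are each worse than Opt8 on at least one objective.

Opt3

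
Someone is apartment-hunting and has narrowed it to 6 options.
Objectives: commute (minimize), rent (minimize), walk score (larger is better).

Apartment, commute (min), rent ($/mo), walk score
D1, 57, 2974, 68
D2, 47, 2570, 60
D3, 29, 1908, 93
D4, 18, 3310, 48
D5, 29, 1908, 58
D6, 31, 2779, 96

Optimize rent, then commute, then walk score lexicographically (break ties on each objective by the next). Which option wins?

D3

First minimize rent: best is 1908, kept {D3, D5}.
Then minimize commute: best is 29, kept {D3, D5}.
Then maximize walk score: best is 93, kept {D3}.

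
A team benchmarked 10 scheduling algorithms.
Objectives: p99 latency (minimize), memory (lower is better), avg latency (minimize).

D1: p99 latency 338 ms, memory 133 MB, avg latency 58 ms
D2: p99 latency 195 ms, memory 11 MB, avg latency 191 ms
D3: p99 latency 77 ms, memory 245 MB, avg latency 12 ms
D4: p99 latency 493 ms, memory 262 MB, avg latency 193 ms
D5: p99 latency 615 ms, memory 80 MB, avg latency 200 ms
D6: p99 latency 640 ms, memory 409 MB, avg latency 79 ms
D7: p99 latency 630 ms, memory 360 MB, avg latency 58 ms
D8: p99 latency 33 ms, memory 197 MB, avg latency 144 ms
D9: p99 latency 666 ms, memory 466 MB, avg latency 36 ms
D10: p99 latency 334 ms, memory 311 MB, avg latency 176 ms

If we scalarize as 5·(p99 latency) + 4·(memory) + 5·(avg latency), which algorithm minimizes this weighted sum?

D3

D1: 5·338 + 4·133 + 5·58 = 2512
D2: 5·195 + 4·11 + 5·191 = 1974
D3: 5·77 + 4·245 + 5·12 = 1425
D4: 5·493 + 4·262 + 5·193 = 4478
D5: 5·615 + 4·80 + 5·200 = 4395
D6: 5·640 + 4·409 + 5·79 = 5231
D7: 5·630 + 4·360 + 5·58 = 4880
D8: 5·33 + 4·197 + 5·144 = 1673
D9: 5·666 + 4·466 + 5·36 = 5374
D10: 5·334 + 4·311 + 5·176 = 3794
Lowest: D3 at 1425.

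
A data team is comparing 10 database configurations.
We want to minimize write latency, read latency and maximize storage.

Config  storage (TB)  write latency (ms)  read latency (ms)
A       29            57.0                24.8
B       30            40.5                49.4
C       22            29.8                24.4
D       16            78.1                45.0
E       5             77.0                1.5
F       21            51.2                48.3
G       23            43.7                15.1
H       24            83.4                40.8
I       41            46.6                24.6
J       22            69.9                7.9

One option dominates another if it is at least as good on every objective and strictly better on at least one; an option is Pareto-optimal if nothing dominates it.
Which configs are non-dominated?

A: dominated by I (storage 41≥29, write latency 46.6≤57.0, read latency 24.6≤24.8).
B: not dominated.
C: not dominated (best write latency).
D: dominated by A (storage 29≥16, write latency 57.0≤78.1, read latency 24.8≤45.0).
E: not dominated (best read latency).
F: dominated by C (storage 22≥21, write latency 29.8≤51.2, read latency 24.4≤48.3).
G: not dominated.
H: dominated by A (storage 29≥24, write latency 57.0≤83.4, read latency 24.8≤40.8).
I: not dominated (best storage).
J: not dominated.

B, C, E, G, I, J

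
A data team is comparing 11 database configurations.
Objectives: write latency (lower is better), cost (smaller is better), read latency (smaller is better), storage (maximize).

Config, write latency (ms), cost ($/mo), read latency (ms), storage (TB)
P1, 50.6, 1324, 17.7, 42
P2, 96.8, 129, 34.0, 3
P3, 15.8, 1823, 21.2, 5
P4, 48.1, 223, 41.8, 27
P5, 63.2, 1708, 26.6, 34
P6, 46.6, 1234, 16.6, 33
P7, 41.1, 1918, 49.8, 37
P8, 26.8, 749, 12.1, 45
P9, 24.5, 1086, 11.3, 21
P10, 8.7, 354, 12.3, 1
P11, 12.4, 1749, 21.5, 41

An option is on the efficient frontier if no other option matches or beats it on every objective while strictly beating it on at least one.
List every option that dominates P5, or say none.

P1, P8

P1: write latency 50.6≤63.2, cost 1324≤1708, read latency 17.7≤26.6, storage 42≥34 — dominates P5.
P8: write latency 26.8≤63.2, cost 749≤1708, read latency 12.1≤26.6, storage 45≥34 — dominates P5.
Others (P2, P3, P4, P6, P7, P9, P10, P11) are each worse than P5 on at least one objective.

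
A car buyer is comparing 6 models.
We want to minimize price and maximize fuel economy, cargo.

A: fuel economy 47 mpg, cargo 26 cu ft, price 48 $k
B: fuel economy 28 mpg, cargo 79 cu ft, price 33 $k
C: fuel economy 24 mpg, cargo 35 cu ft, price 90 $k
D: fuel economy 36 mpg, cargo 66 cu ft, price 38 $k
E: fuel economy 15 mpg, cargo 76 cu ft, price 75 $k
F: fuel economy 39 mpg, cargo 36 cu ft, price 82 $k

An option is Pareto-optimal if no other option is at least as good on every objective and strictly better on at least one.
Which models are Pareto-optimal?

A, B, D, F

A: not dominated (best fuel economy).
B: not dominated (best cargo).
C: dominated by B (fuel economy 28≥24, cargo 79≥35, price 33≤90).
D: not dominated.
E: dominated by B (fuel economy 28≥15, cargo 79≥76, price 33≤75).
F: not dominated.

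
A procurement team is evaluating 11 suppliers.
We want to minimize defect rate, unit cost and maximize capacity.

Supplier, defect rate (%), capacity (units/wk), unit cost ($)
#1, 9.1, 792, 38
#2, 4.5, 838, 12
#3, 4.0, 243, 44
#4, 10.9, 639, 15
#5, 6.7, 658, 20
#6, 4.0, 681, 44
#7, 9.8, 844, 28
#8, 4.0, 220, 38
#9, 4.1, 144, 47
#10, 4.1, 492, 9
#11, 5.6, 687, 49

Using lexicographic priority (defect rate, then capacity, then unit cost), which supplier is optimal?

First minimize defect rate: best is 4.0, kept {#3, #6, #8}.
Then maximize capacity: best is 681, kept {#6}.

#6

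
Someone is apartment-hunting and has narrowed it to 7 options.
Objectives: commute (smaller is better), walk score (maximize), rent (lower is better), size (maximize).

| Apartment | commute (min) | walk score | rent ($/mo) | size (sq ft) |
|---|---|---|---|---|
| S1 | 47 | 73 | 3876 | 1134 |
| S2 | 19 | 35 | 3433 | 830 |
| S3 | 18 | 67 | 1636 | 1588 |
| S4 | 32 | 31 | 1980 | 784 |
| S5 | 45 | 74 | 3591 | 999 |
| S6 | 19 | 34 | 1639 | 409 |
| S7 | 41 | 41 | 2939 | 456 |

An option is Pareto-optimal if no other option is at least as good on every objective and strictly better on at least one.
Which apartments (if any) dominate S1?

none

S2: worse on walk score (35 vs 73).
S3: worse on walk score (67 vs 73).
S4: worse on walk score (31 vs 73).
S5: worse on size (999 vs 1134).
S6: worse on walk score (34 vs 73).
S7: worse on walk score (41 vs 73).
No option dominates S1.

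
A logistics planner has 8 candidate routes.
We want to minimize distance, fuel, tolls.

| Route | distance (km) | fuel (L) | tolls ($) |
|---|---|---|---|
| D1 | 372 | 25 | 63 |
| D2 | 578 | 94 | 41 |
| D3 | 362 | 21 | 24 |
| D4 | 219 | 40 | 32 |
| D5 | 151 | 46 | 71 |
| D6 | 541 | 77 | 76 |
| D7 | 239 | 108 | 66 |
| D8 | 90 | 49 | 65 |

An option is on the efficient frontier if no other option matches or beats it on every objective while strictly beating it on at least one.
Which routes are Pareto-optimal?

D1: dominated by D3 (distance 362≤372, fuel 21≤25, tolls 24≤63).
D2: dominated by D3 (distance 362≤578, fuel 21≤94, tolls 24≤41).
D3: not dominated (best fuel).
D4: not dominated.
D5: not dominated.
D6: dominated by D1 (distance 372≤541, fuel 25≤77, tolls 63≤76).
D7: dominated by D4 (distance 219≤239, fuel 40≤108, tolls 32≤66).
D8: not dominated (best distance).

D3, D4, D5, D8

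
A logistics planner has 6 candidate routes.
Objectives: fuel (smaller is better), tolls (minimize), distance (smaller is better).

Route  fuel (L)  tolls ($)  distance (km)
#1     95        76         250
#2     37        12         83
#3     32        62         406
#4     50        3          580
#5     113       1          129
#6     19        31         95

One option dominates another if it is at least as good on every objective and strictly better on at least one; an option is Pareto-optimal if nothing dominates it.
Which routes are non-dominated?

#1: dominated by #2 (fuel 37≤95, tolls 12≤76, distance 83≤250).
#2: not dominated (best distance).
#3: dominated by #6 (fuel 19≤32, tolls 31≤62, distance 95≤406).
#4: not dominated.
#5: not dominated (best tolls).
#6: not dominated (best fuel).

#2, #4, #5, #6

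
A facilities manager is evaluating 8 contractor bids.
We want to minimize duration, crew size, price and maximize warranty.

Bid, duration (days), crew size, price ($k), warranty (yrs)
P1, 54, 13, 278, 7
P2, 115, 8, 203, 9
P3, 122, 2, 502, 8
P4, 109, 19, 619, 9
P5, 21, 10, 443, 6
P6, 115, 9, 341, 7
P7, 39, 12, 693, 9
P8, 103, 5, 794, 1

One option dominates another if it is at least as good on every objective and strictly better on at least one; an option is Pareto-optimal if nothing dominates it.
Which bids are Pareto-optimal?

P1, P2, P3, P4, P5, P7, P8

P1: not dominated.
P2: not dominated (best price).
P3: not dominated (best crew size).
P4: not dominated.
P5: not dominated (best duration).
P6: dominated by P2 (duration 115≤115, crew size 8≤9, price 203≤341, warranty 9≥7).
P7: not dominated.
P8: not dominated.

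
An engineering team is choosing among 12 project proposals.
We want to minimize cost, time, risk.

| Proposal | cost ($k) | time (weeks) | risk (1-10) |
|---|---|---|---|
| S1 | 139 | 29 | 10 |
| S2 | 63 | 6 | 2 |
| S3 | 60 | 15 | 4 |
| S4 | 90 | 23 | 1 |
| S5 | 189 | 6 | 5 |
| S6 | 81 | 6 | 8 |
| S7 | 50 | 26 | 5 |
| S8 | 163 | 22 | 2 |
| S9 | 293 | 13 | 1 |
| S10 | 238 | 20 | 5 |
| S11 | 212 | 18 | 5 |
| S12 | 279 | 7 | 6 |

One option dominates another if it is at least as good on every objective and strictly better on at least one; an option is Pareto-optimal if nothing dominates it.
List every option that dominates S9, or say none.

S1: worse on time (29 vs 13).
S2: worse on risk (2 vs 1).
S3: worse on time (15 vs 13).
S4: worse on time (23 vs 13).
S5: worse on risk (5 vs 1).
S6: worse on risk (8 vs 1).
S7: worse on time (26 vs 13).
S8: worse on time (22 vs 13).
S10: worse on time (20 vs 13).
S11: worse on time (18 vs 13).
S12: worse on risk (6 vs 1).
No option dominates S9.

none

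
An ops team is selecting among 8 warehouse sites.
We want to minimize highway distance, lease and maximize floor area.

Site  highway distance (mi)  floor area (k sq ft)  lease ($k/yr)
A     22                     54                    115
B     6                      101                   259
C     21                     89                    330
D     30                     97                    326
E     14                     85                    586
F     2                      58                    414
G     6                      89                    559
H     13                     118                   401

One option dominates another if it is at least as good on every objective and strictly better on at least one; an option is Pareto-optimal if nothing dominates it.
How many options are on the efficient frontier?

4

A: not dominated (best lease).
B: not dominated.
C: dominated by B (highway distance 6≤21, floor area 101≥89, lease 259≤330).
D: dominated by B (highway distance 6≤30, floor area 101≥97, lease 259≤326).
E: dominated by B (highway distance 6≤14, floor area 101≥85, lease 259≤586).
F: not dominated (best highway distance).
G: dominated by B (highway distance 6≤6, floor area 101≥89, lease 259≤559).
H: not dominated (best floor area).
Pareto-optimal: A, B, F, H → 4.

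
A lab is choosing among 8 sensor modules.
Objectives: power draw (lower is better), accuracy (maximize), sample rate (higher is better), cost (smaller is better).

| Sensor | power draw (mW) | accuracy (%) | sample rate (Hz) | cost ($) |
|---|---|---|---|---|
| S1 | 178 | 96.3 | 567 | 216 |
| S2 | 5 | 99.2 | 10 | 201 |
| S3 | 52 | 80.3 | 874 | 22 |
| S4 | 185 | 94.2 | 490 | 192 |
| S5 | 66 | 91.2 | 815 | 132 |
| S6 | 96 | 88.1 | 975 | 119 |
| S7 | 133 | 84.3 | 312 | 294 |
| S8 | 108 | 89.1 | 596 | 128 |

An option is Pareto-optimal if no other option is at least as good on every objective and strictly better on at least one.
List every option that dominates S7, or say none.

S5: power draw 66≤133, accuracy 91.2≥84.3, sample rate 815≥312, cost 132≤294 — dominates S7.
S6: power draw 96≤133, accuracy 88.1≥84.3, sample rate 975≥312, cost 119≤294 — dominates S7.
S8: power draw 108≤133, accuracy 89.1≥84.3, sample rate 596≥312, cost 128≤294 — dominates S7.
Others (S1, S2, S3, S4) are each worse than S7 on at least one objective.

S5, S6, S8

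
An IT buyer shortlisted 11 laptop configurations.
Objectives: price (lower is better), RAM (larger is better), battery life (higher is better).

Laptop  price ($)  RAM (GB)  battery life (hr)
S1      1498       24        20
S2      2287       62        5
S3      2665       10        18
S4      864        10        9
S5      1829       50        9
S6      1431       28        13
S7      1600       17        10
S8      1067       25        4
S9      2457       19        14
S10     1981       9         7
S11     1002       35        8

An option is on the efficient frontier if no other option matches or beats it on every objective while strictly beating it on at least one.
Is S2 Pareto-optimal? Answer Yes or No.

Yes

S1: worse on RAM (24 vs 62).
S3: worse on price (2665 vs 2287).
S4: worse on RAM (10 vs 62).
S5: worse on RAM (50 vs 62).
S6: worse on RAM (28 vs 62).
S7: worse on RAM (17 vs 62).
S8: worse on RAM (25 vs 62).
S9: worse on price (2457 vs 2287).
S10: worse on RAM (9 vs 62).
S11: worse on RAM (35 vs 62).
No option is at least as good as S2 on every objective and strictly better on one.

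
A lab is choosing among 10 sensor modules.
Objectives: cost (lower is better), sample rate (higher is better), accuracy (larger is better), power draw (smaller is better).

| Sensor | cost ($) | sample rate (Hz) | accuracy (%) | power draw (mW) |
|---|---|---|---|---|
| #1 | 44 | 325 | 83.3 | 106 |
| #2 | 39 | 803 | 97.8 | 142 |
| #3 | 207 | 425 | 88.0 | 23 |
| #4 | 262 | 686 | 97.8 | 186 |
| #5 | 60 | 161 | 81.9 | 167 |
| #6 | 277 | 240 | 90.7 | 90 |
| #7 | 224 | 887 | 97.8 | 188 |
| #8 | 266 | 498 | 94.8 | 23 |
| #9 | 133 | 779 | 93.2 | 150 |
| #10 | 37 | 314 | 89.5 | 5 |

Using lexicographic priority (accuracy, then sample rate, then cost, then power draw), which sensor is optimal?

First maximize accuracy: best is 97.8, kept {#2, #4, #7}.
Then maximize sample rate: best is 887, kept {#7}.

#7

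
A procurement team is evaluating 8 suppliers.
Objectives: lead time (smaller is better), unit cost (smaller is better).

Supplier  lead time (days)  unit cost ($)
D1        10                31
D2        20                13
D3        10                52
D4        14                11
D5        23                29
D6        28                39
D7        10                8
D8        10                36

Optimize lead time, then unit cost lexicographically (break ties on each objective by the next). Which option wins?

First minimize lead time: best is 10, kept {D1, D3, D7, D8}.
Then minimize unit cost: best is 8, kept {D7}.

D7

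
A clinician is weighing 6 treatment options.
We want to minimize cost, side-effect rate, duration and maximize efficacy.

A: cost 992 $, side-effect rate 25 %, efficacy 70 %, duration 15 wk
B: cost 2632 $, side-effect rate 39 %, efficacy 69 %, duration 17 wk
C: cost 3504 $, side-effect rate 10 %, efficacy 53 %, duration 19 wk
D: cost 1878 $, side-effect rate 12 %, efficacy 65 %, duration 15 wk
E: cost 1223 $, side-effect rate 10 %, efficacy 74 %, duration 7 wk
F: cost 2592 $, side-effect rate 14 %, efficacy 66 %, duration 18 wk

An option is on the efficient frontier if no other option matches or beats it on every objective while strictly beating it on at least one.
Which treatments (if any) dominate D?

E: cost 1223≤1878, side-effect rate 10≤12, efficacy 74≥65, duration 7≤15 — dominates D.
Others (A, B, C, F) are each worse than D on at least one objective.

E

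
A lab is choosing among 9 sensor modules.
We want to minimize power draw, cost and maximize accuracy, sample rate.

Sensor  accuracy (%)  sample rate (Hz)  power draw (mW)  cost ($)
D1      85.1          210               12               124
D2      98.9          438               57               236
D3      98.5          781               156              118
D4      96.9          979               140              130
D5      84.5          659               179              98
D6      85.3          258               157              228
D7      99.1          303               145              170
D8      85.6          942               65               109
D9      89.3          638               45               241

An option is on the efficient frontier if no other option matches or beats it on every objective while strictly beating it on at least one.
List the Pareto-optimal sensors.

D1: not dominated (best power draw).
D2: not dominated.
D3: not dominated.
D4: not dominated (best sample rate).
D5: not dominated (best cost).
D6: dominated by D3 (accuracy 98.5≥85.3, sample rate 781≥258, power draw 156≤157, cost 118≤228).
D7: not dominated (best accuracy).
D8: not dominated.
D9: not dominated.

D1, D2, D3, D4, D5, D7, D8, D9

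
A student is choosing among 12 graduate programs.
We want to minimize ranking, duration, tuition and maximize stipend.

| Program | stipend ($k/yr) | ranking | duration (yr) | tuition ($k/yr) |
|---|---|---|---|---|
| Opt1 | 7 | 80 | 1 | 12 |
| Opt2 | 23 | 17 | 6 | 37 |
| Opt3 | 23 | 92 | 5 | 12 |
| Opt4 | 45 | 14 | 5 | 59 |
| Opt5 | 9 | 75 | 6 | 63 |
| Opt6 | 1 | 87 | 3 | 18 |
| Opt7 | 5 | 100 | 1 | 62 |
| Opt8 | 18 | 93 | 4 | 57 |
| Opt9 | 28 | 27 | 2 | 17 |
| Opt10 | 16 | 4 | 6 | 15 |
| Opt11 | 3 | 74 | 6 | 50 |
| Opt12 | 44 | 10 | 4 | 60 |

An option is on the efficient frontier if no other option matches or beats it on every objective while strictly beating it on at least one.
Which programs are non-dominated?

Opt1, Opt2, Opt3, Opt4, Opt9, Opt10, Opt12

Opt1: not dominated.
Opt2: not dominated.
Opt3: not dominated.
Opt4: not dominated (best stipend).
Opt5: dominated by Opt2 (stipend 23≥9, ranking 17≤75, duration 6≤6, tuition 37≤63).
Opt6: dominated by Opt1 (stipend 7≥1, ranking 80≤87, duration 1≤3, tuition 12≤18).
Opt7: dominated by Opt1 (stipend 7≥5, ranking 80≤100, duration 1≤1, tuition 12≤62).
Opt8: dominated by Opt9 (stipend 28≥18, ranking 27≤93, duration 2≤4, tuition 17≤57).
Opt9: not dominated.
Opt10: not dominated (best ranking).
Opt11: dominated by Opt2 (stipend 23≥3, ranking 17≤74, duration 6≤6, tuition 37≤50).
Opt12: not dominated.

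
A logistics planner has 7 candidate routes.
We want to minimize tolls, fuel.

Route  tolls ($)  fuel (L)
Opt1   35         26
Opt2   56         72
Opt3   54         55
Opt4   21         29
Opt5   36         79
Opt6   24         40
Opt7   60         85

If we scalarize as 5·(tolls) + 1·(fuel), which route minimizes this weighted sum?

Opt4

Opt1: 5·35 + 1·26 = 201
Opt2: 5·56 + 1·72 = 352
Opt3: 5·54 + 1·55 = 325
Opt4: 5·21 + 1·29 = 134
Opt5: 5·36 + 1·79 = 259
Opt6: 5·24 + 1·40 = 160
Opt7: 5·60 + 1·85 = 385
Lowest: Opt4 at 134.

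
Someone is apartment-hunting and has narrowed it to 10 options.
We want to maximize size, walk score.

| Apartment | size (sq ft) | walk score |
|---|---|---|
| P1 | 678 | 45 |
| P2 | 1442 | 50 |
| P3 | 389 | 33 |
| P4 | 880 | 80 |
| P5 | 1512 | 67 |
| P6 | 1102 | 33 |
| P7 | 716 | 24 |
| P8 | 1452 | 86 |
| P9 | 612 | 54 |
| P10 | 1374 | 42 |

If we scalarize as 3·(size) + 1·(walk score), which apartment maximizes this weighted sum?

P5

P1: 3·678 + 1·45 = 2079
P2: 3·1442 + 1·50 = 4376
P3: 3·389 + 1·33 = 1200
P4: 3·880 + 1·80 = 2720
P5: 3·1512 + 1·67 = 4603
P6: 3·1102 + 1·33 = 3339
P7: 3·716 + 1·24 = 2172
P8: 3·1452 + 1·86 = 4442
P9: 3·612 + 1·54 = 1890
P10: 3·1374 + 1·42 = 4164
Highest: P5 at 4603.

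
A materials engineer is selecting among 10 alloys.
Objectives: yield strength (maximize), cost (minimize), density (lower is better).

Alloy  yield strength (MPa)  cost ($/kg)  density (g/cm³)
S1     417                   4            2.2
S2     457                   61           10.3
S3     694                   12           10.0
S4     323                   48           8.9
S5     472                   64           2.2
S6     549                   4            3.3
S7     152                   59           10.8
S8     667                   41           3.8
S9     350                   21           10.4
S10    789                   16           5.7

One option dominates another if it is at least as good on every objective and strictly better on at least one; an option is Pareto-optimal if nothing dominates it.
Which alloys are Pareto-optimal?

S1: not dominated.
S2: dominated by S3 (yield strength 694≥457, cost 12≤61, density 10.0≤10.3).
S3: not dominated.
S4: dominated by S1 (yield strength 417≥323, cost 4≤48, density 2.2≤8.9).
S5: not dominated.
S6: not dominated.
S7: dominated by S1 (yield strength 417≥152, cost 4≤59, density 2.2≤10.8).
S8: not dominated.
S9: dominated by S1 (yield strength 417≥350, cost 4≤21, density 2.2≤10.4).
S10: not dominated (best yield strength).

S1, S3, S5, S6, S8, S10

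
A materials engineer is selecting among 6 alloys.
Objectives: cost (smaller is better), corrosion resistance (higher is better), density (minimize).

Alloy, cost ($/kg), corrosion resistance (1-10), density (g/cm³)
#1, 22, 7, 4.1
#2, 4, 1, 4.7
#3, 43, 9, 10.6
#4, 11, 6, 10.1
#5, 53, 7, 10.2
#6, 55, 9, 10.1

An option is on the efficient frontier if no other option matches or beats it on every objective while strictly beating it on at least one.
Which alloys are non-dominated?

#1: not dominated (best density).
#2: not dominated (best cost).
#3: not dominated.
#4: not dominated.
#5: dominated by #1 (cost 22≤53, corrosion resistance 7≥7, density 4.1≤10.2).
#6: not dominated.

#1, #2, #3, #4, #6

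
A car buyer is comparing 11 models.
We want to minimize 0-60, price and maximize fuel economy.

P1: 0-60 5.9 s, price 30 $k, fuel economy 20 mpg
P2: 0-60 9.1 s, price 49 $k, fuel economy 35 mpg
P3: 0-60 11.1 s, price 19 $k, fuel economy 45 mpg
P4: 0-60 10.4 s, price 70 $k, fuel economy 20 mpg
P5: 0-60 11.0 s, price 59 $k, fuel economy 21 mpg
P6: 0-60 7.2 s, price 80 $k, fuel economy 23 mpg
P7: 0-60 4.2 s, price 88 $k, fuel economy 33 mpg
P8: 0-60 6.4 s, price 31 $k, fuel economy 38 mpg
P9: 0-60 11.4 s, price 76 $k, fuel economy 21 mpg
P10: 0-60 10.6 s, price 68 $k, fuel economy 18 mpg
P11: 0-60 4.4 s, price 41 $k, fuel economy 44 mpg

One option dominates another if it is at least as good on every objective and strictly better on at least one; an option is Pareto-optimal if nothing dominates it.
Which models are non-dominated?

P1: not dominated.
P2: dominated by P8 (0-60 6.4≤9.1, price 31≤49, fuel economy 38≥35).
P3: not dominated (best price).
P4: dominated by P1 (0-60 5.9≤10.4, price 30≤70, fuel economy 20≥20).
P5: dominated by P2 (0-60 9.1≤11.0, price 49≤59, fuel economy 35≥21).
P6: dominated by P8 (0-60 6.4≤7.2, price 31≤80, fuel economy 38≥23).
P7: not dominated (best 0-60).
P8: not dominated.
P9: dominated by P2 (0-60 9.1≤11.4, price 49≤76, fuel economy 35≥21).
P10: dominated by P1 (0-60 5.9≤10.6, price 30≤68, fuel economy 20≥18).
P11: not dominated.

P1, P3, P7, P8, P11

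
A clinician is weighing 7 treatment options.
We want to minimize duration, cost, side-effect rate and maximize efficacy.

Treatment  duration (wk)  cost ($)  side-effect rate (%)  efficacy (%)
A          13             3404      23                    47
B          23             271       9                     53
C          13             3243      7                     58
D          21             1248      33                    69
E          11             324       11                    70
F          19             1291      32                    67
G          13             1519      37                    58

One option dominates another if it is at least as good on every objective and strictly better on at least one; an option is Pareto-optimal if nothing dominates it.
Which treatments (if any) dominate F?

E: duration 11≤19, cost 324≤1291, side-effect rate 11≤32, efficacy 70≥67 — dominates F.
Others (A, B, C, D, G) are each worse than F on at least one objective.

E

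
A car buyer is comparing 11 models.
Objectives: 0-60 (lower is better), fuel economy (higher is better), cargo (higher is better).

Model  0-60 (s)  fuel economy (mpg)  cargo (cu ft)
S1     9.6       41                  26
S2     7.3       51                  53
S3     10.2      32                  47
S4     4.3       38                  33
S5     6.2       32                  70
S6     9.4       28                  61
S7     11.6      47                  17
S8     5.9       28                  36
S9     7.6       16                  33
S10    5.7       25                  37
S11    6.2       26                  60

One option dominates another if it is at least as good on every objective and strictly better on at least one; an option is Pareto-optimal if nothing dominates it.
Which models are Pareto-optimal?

S1: dominated by S2 (0-60 7.3≤9.6, fuel economy 51≥41, cargo 53≥26).
S2: not dominated (best fuel economy).
S3: dominated by S2 (0-60 7.3≤10.2, fuel economy 51≥32, cargo 53≥47).
S4: not dominated (best 0-60).
S5: not dominated (best cargo).
S6: dominated by S5 (0-60 6.2≤9.4, fuel economy 32≥28, cargo 70≥61).
S7: dominated by S2 (0-60 7.3≤11.6, fuel economy 51≥47, cargo 53≥17).
S8: not dominated.
S9: dominated by S2 (0-60 7.3≤7.6, fuel economy 51≥16, cargo 53≥33).
S10: not dominated.
S11: dominated by S5 (0-60 6.2≤6.2, fuel economy 32≥26, cargo 70≥60).

S2, S4, S5, S8, S10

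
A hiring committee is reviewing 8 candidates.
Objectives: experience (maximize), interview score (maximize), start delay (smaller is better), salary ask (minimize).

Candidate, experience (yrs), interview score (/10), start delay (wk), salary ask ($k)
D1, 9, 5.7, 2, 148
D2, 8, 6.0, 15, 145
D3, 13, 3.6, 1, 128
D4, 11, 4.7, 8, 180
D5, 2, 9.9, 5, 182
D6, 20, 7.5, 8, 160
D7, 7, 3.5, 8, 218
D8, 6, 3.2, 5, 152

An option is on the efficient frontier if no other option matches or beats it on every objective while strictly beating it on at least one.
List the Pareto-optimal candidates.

D1, D2, D3, D5, D6

D1: not dominated.
D2: not dominated.
D3: not dominated (best start delay).
D4: dominated by D6 (experience 20≥11, interview score 7.5≥4.7, start delay 8≤8, salary ask 160≤180).
D5: not dominated (best interview score).
D6: not dominated (best experience).
D7: dominated by D1 (experience 9≥7, interview score 5.7≥3.5, start delay 2≤8, salary ask 148≤218).
D8: dominated by D1 (experience 9≥6, interview score 5.7≥3.2, start delay 2≤5, salary ask 148≤152).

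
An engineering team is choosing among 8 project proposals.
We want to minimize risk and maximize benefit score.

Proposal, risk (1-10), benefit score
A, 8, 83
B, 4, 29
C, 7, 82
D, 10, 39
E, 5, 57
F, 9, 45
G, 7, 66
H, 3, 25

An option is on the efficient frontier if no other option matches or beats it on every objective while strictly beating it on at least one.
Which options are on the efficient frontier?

A: not dominated (best benefit score).
B: not dominated.
C: not dominated.
D: dominated by A (risk 8≤10, benefit score 83≥39).
E: not dominated.
F: dominated by A (risk 8≤9, benefit score 83≥45).
G: dominated by C (risk 7≤7, benefit score 82≥66).
H: not dominated (best risk).

A, B, C, E, H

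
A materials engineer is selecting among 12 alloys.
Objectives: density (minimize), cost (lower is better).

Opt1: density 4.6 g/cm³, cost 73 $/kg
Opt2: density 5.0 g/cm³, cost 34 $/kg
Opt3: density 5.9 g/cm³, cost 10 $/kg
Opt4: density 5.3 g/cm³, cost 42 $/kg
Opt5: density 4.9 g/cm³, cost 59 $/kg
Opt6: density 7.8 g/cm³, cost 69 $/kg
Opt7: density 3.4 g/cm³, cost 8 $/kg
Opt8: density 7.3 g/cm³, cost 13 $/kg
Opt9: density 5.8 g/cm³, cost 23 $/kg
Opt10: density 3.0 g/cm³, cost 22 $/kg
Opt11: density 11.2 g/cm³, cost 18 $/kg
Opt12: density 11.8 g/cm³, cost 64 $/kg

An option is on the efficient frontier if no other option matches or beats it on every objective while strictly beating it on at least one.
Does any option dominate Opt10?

No

Opt1: worse on density (4.6 vs 3.0).
Opt2: worse on density (5.0 vs 3.0).
Opt3: worse on density (5.9 vs 3.0).
Opt4: worse on density (5.3 vs 3.0).
Opt5: worse on density (4.9 vs 3.0).
Opt6: worse on density (7.8 vs 3.0).
Opt7: worse on density (3.4 vs 3.0).
Opt8: worse on density (7.3 vs 3.0).
Opt9: worse on density (5.8 vs 3.0).
Opt11: worse on density (11.2 vs 3.0).
Opt12: worse on density (11.8 vs 3.0).
No option is at least as good as Opt10 on every objective and strictly better on one.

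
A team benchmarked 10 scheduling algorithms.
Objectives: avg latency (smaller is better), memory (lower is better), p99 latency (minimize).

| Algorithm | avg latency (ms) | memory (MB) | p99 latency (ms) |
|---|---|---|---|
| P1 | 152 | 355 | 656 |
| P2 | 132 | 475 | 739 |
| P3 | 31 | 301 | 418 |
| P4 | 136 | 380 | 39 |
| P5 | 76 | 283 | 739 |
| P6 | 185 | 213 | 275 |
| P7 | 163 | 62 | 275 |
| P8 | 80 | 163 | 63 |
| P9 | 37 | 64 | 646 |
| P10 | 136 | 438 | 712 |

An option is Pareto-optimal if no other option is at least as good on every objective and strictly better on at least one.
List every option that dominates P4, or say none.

P1: worse on avg latency (152 vs 136).
P2: worse on memory (475 vs 380).
P3: worse on p99 latency (418 vs 39).
P5: worse on p99 latency (739 vs 39).
P6: worse on avg latency (185 vs 136).
P7: worse on avg latency (163 vs 136).
P8: worse on p99 latency (63 vs 39).
P9: worse on p99 latency (646 vs 39).
P10: worse on memory (438 vs 380).
No option dominates P4.

none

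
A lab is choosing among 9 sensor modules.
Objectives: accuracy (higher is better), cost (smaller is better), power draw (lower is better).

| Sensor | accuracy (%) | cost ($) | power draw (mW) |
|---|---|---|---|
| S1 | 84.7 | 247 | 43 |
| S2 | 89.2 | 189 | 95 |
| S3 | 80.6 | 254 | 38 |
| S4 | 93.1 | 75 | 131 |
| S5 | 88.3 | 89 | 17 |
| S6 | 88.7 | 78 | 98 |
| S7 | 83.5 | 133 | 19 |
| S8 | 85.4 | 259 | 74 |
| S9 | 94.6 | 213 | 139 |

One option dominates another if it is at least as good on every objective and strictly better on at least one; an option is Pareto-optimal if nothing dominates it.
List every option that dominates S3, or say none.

S5, S7

S5: accuracy 88.3≥80.6, cost 89≤254, power draw 17≤38 — dominates S3.
S7: accuracy 83.5≥80.6, cost 133≤254, power draw 19≤38 — dominates S3.
Others (S1, S2, S4, S6, S8, S9) are each worse than S3 on at least one objective.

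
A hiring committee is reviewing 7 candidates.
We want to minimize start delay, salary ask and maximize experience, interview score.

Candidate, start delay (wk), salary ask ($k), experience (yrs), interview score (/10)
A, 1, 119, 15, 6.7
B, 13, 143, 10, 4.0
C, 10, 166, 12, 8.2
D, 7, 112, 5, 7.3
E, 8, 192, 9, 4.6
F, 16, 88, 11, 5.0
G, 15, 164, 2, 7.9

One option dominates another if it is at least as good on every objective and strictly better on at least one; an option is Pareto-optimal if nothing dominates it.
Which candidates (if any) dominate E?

A: start delay 1≤8, salary ask 119≤192, experience 15≥9, interview score 6.7≥4.6 — dominates E.
Others (B, C, D, F, G) are each worse than E on at least one objective.

A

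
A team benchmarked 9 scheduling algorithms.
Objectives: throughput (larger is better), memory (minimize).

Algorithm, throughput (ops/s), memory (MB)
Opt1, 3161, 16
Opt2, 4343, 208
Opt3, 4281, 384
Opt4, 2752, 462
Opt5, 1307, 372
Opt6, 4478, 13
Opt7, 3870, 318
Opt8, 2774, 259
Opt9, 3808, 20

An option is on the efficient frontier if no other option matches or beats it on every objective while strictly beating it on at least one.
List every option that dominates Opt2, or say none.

Opt6

Opt6: throughput 4478≥4343, memory 13≤208 — dominates Opt2.
Others (Opt1, Opt3, Opt4, Opt5, Opt7, Opt8, Opt9) are each worse than Opt2 on at least one objective.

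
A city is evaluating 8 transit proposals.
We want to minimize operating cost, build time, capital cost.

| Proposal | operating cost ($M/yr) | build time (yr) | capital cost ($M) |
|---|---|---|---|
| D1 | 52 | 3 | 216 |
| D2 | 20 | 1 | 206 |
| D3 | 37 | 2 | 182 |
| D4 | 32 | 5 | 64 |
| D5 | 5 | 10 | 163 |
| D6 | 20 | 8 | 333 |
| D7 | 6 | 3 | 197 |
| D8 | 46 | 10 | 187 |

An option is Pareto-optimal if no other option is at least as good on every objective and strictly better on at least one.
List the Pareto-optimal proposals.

D1: dominated by D2 (operating cost 20≤52, build time 1≤3, capital cost 206≤216).
D2: not dominated (best build time).
D3: not dominated.
D4: not dominated (best capital cost).
D5: not dominated (best operating cost).
D6: dominated by D2 (operating cost 20≤20, build time 1≤8, capital cost 206≤333).
D7: not dominated.
D8: dominated by D3 (operating cost 37≤46, build time 2≤10, capital cost 182≤187).

D2, D3, D4, D5, D7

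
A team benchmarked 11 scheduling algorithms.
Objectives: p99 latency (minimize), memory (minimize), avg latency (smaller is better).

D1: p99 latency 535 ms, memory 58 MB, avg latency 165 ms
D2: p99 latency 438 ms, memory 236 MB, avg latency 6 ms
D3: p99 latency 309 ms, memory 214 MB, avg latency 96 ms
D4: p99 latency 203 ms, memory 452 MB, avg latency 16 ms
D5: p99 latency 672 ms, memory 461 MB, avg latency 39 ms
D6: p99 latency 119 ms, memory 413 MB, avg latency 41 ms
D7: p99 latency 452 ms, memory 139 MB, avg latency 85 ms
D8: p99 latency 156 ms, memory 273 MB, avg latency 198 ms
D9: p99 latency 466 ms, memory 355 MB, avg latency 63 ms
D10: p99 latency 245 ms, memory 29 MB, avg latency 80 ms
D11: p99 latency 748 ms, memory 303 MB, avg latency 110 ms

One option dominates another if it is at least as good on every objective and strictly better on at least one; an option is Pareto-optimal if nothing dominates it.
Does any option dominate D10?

No

D1: worse on p99 latency (535 vs 245).
D2: worse on p99 latency (438 vs 245).
D3: worse on p99 latency (309 vs 245).
D4: worse on memory (452 vs 29).
D5: worse on p99 latency (672 vs 245).
D6: worse on memory (413 vs 29).
D7: worse on p99 latency (452 vs 245).
D8: worse on memory (273 vs 29).
D9: worse on p99 latency (466 vs 245).
D11: worse on p99 latency (748 vs 245).
No option is at least as good as D10 on every objective and strictly better on one.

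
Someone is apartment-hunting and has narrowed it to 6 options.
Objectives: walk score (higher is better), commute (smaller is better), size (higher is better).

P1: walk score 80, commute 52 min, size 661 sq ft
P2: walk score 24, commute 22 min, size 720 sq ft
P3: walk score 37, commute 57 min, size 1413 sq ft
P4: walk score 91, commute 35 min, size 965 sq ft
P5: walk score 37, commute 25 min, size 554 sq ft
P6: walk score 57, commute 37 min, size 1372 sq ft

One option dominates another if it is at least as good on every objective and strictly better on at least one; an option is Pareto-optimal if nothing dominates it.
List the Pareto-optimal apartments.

P2, P3, P4, P5, P6

P1: dominated by P4 (walk score 91≥80, commute 35≤52, size 965≥661).
P2: not dominated (best commute).
P3: not dominated (best size).
P4: not dominated (best walk score).
P5: not dominated.
P6: not dominated.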